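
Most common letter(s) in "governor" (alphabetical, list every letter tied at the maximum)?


Word: "governor"
Letter counts:
  'e': 1
  'g': 1
  'n': 1
  'o': 2
  'r': 2
  'v': 1
Maximum count = 2
Most frequent = 'o', 'r' (2 times each)


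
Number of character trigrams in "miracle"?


Word: "miracle" (length 7)
Number of 3-grams = length - 3 + 1 = 7 - 3 + 1
= 5


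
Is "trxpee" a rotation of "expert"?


Word: "expert", Candidate: "trxpee"
Method: check if candidate is substring of word+word
"expertexpert" contains "trxpee"? No
Is rotation = No


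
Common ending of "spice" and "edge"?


Word 1: "spice"
Word 2: "edge"
Comparing from end:
  Pos -1: 'e' == 'e'
  Pos -2: 'c' != 'g' (stop)
LCS = "e" (length 1)


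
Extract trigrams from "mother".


Word: "mother" (length 6)
Number of trigrams = 6 - 3 + 1 = 4
  Position 0: "mot"
  Position 1: "oth"
  Position 2: "the"
  Position 3: "her"
Trigrams = "mot", "oth", "the", "her"


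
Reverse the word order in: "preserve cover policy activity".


Original: "preserve cover policy activity"
Words (1..n): preserve | cover | policy | activity
Reversed (n..1): activity | policy | cover | preserve
Result = "activity policy cover preserve"


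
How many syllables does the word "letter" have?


Word: "letter"
Syllable breakdown: let · ter
Counting: 2 parts
= 2 syllables


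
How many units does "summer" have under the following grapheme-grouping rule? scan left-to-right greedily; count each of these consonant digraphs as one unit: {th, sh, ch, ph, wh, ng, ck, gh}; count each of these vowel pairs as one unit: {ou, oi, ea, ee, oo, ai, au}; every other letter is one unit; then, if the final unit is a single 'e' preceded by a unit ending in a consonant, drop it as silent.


Word: "summer" (6 letters)
Left-to-right scan:
  1. 's' (letter)
  2. 'u' (letter)
  3. 'm' (letter)
  4. 'm' (letter)
  5. 'e' (letter)
  6. 'r' (letter)
Units from scan: 6
Sound units = 6 units


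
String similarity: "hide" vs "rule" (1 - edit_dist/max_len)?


Word 1: "hide" (length 4)
Word 2: "rule" (length 4)
One optimal edit sequence:
  1. substitute 'h' -> 'r'  (+1)
  2. substitute 'i' -> 'u'  (+1)
  3. substitute 'd' -> 'l'  (+1)
  4. keep 'e'
Edit distance = 3
Max length = max(4, 4) = 4
Similarity = 1 - 3/4
= 0.2500


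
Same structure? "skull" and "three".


Pattern of "skull": [0, 1, 2, 3, 3]
Pattern of "three": [0, 1, 2, 3, 3]
Patterns match
Same pattern = Yes


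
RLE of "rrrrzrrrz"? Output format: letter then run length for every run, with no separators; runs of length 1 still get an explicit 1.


String: "rrrrzrrrz"
Scanning for consecutive runs:
  'r' x 4
  'z' x 1
  'r' x 3
  'z' x 1
RLE = "r4z1r3z1"


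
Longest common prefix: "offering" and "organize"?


Word 1: "offering"
Word 2: "organize"
Comparing from start:
  Pos 0: 'o' == 'o'
  Pos 1: 'f' != 'r' (stop)
LCP = "o" (length 1)


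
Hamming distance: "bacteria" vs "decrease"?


Comparing character by character (same length = 8):
  Pos 0: 'b' vs 'd' !=
  Pos 1: 'a' vs 'e' !=
  Pos 2: 'c' vs 'c' =
  Pos 3: 't' vs 'r' !=
  Pos 4: 'e' vs 'e' =
  Pos 5: 'r' vs 'a' !=
  Pos 6: 'i' vs 's' !=
  Pos 7: 'a' vs 'e' !=
Hamming distance = 6


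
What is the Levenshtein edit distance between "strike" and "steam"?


Word 1: "strike" (length 6)
Word 2: "steam" (length 5)
One optimal edit sequence (insert/delete/substitute each cost 1):
  1. keep 's'
  2. keep 't'
  3. delete 'r'  (+1)
  4. substitute 'i' -> 'e'  (+1)
  5. substitute 'k' -> 'a'  (+1)
  6. substitute 'e' -> 'm'  (+1)
Total edit operations: 4
Edit distance = 4


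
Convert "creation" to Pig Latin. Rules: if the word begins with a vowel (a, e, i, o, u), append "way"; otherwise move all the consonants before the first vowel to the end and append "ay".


Word: "creation"
Starts with consonant(s) → move to end, add 'ay'
Consonant cluster: "cr"
Pig Latin = "eationcray"


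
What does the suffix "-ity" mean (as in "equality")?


Suffix: -ity
Example: equality (equal + -ity)
Meaning = quality of


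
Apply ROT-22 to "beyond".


Word: "beyond"
Shift: 22
Each letter → (letter + shift) mod 26:
  'b' (1) + 22 = 23 → 'x'
  'e' (4) + 22 = 0 → 'a'
  'y' (24) + 22 = 20 → 'u'
  'o' (14) + 22 = 10 → 'k'
  'n' (13) + 22 = 9 → 'j'
  'd' (3) + 22 = 25 → 'z'
Result = "xaukjz"


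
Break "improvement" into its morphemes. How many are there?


Word: "improvement"
Morphemes: improve + -ment
Each morpheme carries meaning
= 2 morphemes


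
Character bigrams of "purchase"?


Word: "purchase" (length 8)
Number of bigrams = 8 - 2 + 1 = 7
  Position 0: "pu"
  Position 1: "ur"
  Position 2: "rc"
  Position 3: "ch"
  Position 4: "ha"
  Position 5: "as"
  Position 6: "se"
Bigrams = "pu", "ur", "rc", "ch", "ha", "as", "se"


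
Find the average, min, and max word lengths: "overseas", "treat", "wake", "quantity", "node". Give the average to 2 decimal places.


Lengths: "overseas"=8, "treat"=5, "wake"=4, "quantity"=8, "node"=4
Sum = 29, Count = 5
Average = 29/5 = 5.80
= avg=5.80, min=4, max=8


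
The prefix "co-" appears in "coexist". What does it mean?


Prefix: co-
Example: coexist (co- + exist)
Meaning = together


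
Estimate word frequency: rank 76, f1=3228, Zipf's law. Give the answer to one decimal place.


Zipf's law: f(r) = f(1) / r
f(1) = 3228
f(76) = 3228 / 76
= 42.5 occurrences


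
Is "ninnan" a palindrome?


Word: "ninnan"
Reversed: "nannin"
Forward == Backward? ninnan != nannin
Palindrome = No


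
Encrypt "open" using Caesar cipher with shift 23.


Word: "open"
Shift: 23
Each letter → (letter + shift) mod 26:
  'o' (14) + 23 = 11 → 'l'
  'p' (15) + 23 = 12 → 'm'
  'e' (4) + 23 = 1 → 'b'
  'n' (13) + 23 = 10 → 'k'
Result = "lmbk"


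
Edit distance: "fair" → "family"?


Word 1: "fair" (length 4)
Word 2: "family" (length 6)
One optimal edit sequence (insert/delete/substitute each cost 1):
  1. keep 'f'
  2. keep 'a'
  3. insert 'm'  (+1)
  4. keep 'i'
  5. insert 'l'  (+1)
  6. substitute 'r' -> 'y'  (+1)
Total edit operations: 3
Edit distance = 3


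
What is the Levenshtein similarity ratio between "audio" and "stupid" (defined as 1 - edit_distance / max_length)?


Word 1: "audio" (length 5)
Word 2: "stupid" (length 6)
One optimal edit sequence:
  1. insert 's'  (+1)
  2. substitute 'a' -> 't'  (+1)
  3. keep 'u'
  4. substitute 'd' -> 'p'  (+1)
  5. keep 'i'
  6. substitute 'o' -> 'd'  (+1)
Edit distance = 4
Max length = max(5, 6) = 6
Similarity = 1 - 4/6
= 0.3333


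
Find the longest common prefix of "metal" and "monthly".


Word 1: "metal"
Word 2: "monthly"
Comparing from start:
  Pos 0: 'm' == 'm'
  Pos 1: 'e' != 'o' (stop)
LCP = "m" (length 1)


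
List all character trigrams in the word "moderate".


Word: "moderate" (length 8)
Number of trigrams = 8 - 3 + 1 = 6
  Position 0: "mod"
  Position 1: "ode"
  Position 2: "der"
  Position 3: "era"
  Position 4: "rat"
  Position 5: "ate"
Trigrams = "mod", "ode", "der", "era", "rat", "ate"


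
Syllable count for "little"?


Word: "little"
Syllable breakdown: lit | tle
Counting: 2 parts
= 2 syllables


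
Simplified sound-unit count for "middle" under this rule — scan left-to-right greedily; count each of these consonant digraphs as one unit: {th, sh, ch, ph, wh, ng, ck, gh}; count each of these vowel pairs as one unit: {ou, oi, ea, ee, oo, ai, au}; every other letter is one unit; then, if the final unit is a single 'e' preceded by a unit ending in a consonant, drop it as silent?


Word: "middle" (6 letters)
Left-to-right scan:
  (1) 'm' (letter)
  (2) 'i' (letter)
  (3) 'd' (letter)
  (4) 'd' (letter)
  (5) 'l' (letter)
  (6) 'e' (letter)
Units from scan: 6
Final unit is 'e' after a consonant -> drop as silent (-1)
Sound units = 5 units


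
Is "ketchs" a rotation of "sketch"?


Word: "sketch", Candidate: "ketchs"
Method: check if candidate is substring of word+word
"sketchsketch" contains "ketchs"? Yes
Is rotation = Yes


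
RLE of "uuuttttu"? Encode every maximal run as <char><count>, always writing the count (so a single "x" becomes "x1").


String: "uuuttttu"
Scanning for consecutive runs:
  'u' x 3
  't' x 4
  'u' x 1
RLE = "u3t4u1"


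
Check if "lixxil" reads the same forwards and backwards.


Word: "lixxil"
Reversed: "lixxil"
Forward == Backward? lixxil == lixxil
Palindrome = Yes


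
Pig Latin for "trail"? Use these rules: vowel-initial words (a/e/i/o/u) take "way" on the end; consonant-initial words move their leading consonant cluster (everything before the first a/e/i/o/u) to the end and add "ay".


Word: "trail"
Starts with consonant(s) → move to end, add 'ay'
Consonant cluster: "tr"
Pig Latin = "ailtray"


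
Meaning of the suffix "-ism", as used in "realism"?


Suffix: -ism
As in: realism -> real + -ism
Meaning = belief / practice


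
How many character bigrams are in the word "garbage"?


Word: "garbage" (length 7)
Number of 2-grams = length - 2 + 1 = 7 - 2 + 1
= 6


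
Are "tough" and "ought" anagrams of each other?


Word 1: "tough" → sorted: ghotu
Word 2: "ought" → sorted: ghotu
Same letters? ghotu == ghotu
Anagram = Yes


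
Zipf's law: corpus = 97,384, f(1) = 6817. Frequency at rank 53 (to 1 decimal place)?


Zipf's law: f(r) = f(1) / r
f(1) = 6817
f(53) = 6817 / 53
= 128.6 occurrences


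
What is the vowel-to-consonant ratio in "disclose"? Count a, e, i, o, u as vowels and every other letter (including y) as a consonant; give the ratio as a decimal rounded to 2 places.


Word: "disclose"
Vowels (a,e,i,o,u): 3
Consonants: 5
Ratio = 3/5
= 0.60


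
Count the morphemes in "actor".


Word: "actor"
Morphemes: act / -or
Each morpheme carries meaning
= 2 morphemes


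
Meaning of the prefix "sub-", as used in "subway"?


Prefix: sub-
As in: subway -> sub- + way
Meaning = under / below


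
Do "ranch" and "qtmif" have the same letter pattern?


Pattern of "ranch": [0, 1, 2, 3, 4]
Pattern of "qtmif": [0, 1, 2, 3, 4]
Patterns match
Same pattern = Yes


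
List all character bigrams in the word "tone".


Word: "tone" (length 4)
Number of bigrams = 4 - 2 + 1 = 3
  Position 0: "to"
  Position 1: "on"
  Position 2: "ne"
Bigrams = "to", "on", "ne"


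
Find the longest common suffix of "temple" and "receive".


Word 1: "temple"
Word 2: "receive"
Comparing from end:
  Pos -1: 'e' == 'e'
  Pos -2: 'l' != 'v' (stop)
LCS = "e" (length 1)


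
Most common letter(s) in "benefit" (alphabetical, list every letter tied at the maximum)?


Word: "benefit"
Letter counts:
  'b': 1
  'e': 2
  'f': 1
  'i': 1
  'n': 1
  't': 1
Maximum count = 2
Most frequent = 'e' (2 times each)


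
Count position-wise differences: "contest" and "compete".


Comparing character by character (same length = 7):
  Pos 0: 'c' vs 'c' =
  Pos 1: 'o' vs 'o' =
  Pos 2: 'n' vs 'm' !=
  Pos 3: 't' vs 'p' !=
  Pos 4: 'e' vs 'e' =
  Pos 5: 's' vs 't' !=
  Pos 6: 't' vs 'e' !=
Hamming distance = 4


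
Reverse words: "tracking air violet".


Original: "tracking air violet"
Words (1..n): tracking | air | violet
Reversed (n..1): violet | air | tracking
Result = "violet air tracking"


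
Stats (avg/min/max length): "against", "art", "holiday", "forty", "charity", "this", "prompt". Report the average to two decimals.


Lengths: "against"=7, "art"=3, "holiday"=7, "forty"=5, "charity"=7, "this"=4, "prompt"=6
Sum = 39, Count = 7
Average = 39/7 = 5.57
= avg=5.57, min=3, max=7


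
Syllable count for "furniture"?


Word: "furniture"
Syllable breakdown: fur · ni · ture
Counting: 3 parts
= 3 syllables


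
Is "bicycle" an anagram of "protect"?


Word 1: "protect" → sorted: ceoprtt
Word 2: "bicycle" → sorted: bcceily
Same letters? ceoprtt != bcceily
Anagram = No


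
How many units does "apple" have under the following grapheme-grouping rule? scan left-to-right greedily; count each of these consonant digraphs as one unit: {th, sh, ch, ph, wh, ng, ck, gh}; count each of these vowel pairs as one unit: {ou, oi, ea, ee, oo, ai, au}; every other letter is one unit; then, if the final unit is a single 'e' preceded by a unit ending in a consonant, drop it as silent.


Word: "apple" (5 letters)
Left-to-right scan:
  (1) 'a' (letter)
  (2) 'p' (letter)
  (3) 'p' (letter)
  (4) 'l' (letter)
  (5) 'e' (letter)
Units from scan: 5
Final unit is 'e' after a consonant -> drop as silent (-1)
Sound units = 4 units


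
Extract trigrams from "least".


Word: "least" (length 5)
Number of trigrams = 5 - 3 + 1 = 3
  Position 0: "lea"
  Position 1: "eas"
  Position 2: "ast"
Trigrams = "lea", "eas", "ast"


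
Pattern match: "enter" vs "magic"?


Pattern of "enter": [0, 1, 2, 0, 3]
Pattern of "magic": [0, 1, 2, 3, 4]
Patterns do not match
Same pattern = No


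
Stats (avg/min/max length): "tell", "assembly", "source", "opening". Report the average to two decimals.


Lengths: "tell"=4, "assembly"=8, "source"=6, "opening"=7
Sum = 25, Count = 4
Average = 25/4 = 6.25
= avg=6.25, min=4, max=8


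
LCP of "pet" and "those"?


Word 1: "pet"
Word 2: "those"
Comparing from start:
  Pos 0: 'p' != 't' (stop)
LCP = "" (length 0)


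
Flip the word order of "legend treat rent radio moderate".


Original: "legend treat rent radio moderate"
Words (1..n): legend | treat | rent | radio | moderate
Reversed (n..1): moderate | radio | rent | treat | legend
Result = "moderate radio rent treat legend"


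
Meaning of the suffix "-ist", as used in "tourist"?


Suffix: -ist
As in: tourist -> tour + -ist
Meaning = one who practices


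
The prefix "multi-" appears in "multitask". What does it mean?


Prefix: multi-
As in: multitask -> multi- + task
Meaning = many


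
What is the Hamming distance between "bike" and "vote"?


Comparing character by character (same length = 4):
  Pos 0: 'b' vs 'v' !=
  Pos 1: 'i' vs 'o' !=
  Pos 2: 'k' vs 't' !=
  Pos 3: 'e' vs 'e' =
Hamming distance = 3


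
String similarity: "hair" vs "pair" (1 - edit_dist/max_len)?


Word 1: "hair" (length 4)
Word 2: "pair" (length 4)
One optimal edit sequence:
  1. substitute 'h' -> 'p'  (+1)
  2. keep 'a'
  3. keep 'i'
  4. keep 'r'
Edit distance = 1
Max length = max(4, 4) = 4
Similarity = 1 - 1/4
= 0.7500


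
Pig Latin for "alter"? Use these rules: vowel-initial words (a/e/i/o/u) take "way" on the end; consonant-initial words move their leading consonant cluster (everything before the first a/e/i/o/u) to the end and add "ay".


Word: "alter"
Starts with vowel → add 'way'
Pig Latin = "alterway"


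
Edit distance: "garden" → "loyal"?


Word 1: "garden" (length 6)
Word 2: "loyal" (length 5)
One optimal edit sequence (insert/delete/substitute each cost 1):
  1. delete 'g'  (+1)
  2. substitute 'a' -> 'l'  (+1)
  3. substitute 'r' -> 'o'  (+1)
  4. substitute 'd' -> 'y'  (+1)
  5. substitute 'e' -> 'a'  (+1)
  6. substitute 'n' -> 'l'  (+1)
Total edit operations: 6
Edit distance = 6


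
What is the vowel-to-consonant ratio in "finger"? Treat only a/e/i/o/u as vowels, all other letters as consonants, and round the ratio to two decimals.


Word: "finger"
Vowels (a,e,i,o,u): 2
Consonants: 4
Ratio = 2/4
= 0.50


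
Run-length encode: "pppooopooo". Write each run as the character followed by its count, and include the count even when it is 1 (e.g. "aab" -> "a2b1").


String: "pppooopooo"
Scanning for consecutive runs:
  'p' x 3
  'o' x 3
  'p' x 1
  'o' x 3
RLE = "p3o3p1o3"


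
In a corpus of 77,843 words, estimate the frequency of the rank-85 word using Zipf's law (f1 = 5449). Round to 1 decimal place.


Zipf's law: f(r) = f(1) / r
f(1) = 5449
f(85) = 5449 / 85
= 64.1 occurrences


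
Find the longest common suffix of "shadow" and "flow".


Word 1: "shadow"
Word 2: "flow"
Comparing from end:
  Pos -1: 'w' == 'w'
  Pos -2: 'o' == 'o'
  Pos -3: 'd' != 'l' (stop)
LCS = "ow" (length 2)


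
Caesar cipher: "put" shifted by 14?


Word: "put"
Shift: 14
Each letter → (letter + shift) mod 26:
  'p' (15) + 14 = 3 → 'd'
  'u' (20) + 14 = 8 → 'i'
  't' (19) + 14 = 7 → 'h'
Result = "dih"


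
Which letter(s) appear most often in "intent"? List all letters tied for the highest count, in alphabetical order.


Word: "intent"
Letter counts:
  'e': 1
  'i': 1
  'n': 2
  't': 2
Maximum count = 2
Most frequent = 'n', 't' (2 times each)


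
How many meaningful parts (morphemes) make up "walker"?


Word: "walker"
Morphemes: walk | -er
Each morpheme carries meaning
= 2 morphemes


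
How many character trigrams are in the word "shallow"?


Word: "shallow" (length 7)
Number of 3-grams = length - 3 + 1 = 7 - 3 + 1
= 5


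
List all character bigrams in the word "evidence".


Word: "evidence" (length 8)
Number of bigrams = 8 - 2 + 1 = 7
  Position 0: "ev"
  Position 1: "vi"
  Position 2: "id"
  Position 3: "de"
  Position 4: "en"
  Position 5: "nc"
  Position 6: "ce"
Bigrams = "ev", "vi", "id", "de", "en", "nc", "ce"


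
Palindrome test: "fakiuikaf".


Word: "fakiuikaf"
Reversed: "fakiuikaf"
Forward == Backward? fakiuikaf == fakiuikaf
Palindrome = Yes


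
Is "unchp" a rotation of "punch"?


Word: "punch", Candidate: "unchp"
Method: check if candidate is substring of word+word
"punchpunch" contains "unchp"? Yes
Is rotation = Yes


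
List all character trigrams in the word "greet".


Word: "greet" (length 5)
Number of trigrams = 5 - 3 + 1 = 3
  Position 0: "gre"
  Position 1: "ree"
  Position 2: "eet"
Trigrams = "gre", "ree", "eet"


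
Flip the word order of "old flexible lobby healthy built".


Original: "old flexible lobby healthy built"
Words (1..n): old | flexible | lobby | healthy | built
Reversed (n..1): built | healthy | lobby | flexible | old
Result = "built healthy lobby flexible old"


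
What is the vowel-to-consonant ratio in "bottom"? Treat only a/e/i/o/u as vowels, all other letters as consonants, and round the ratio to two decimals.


Word: "bottom"
Vowels (a,e,i,o,u): 2
Consonants: 4
Ratio = 2/4
= 0.50


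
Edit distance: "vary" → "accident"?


Word 1: "vary" (length 4)
Word 2: "accident" (length 8)
One optimal edit sequence (insert/delete/substitute each cost 1):
  1. insert 'a'  (+1)
  2. insert 'c'  (+1)
  3. insert 'c'  (+1)
  4. insert 'i'  (+1)
  5. substitute 'v' -> 'd'  (+1)
  6. substitute 'a' -> 'e'  (+1)
  7. substitute 'r' -> 'n'  (+1)
  8. substitute 'y' -> 't'  (+1)
Total edit operations: 8
Edit distance = 8


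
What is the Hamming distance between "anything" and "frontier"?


Comparing character by character (same length = 8):
  Pos 0: 'a' vs 'f' !=
  Pos 1: 'n' vs 'r' !=
  Pos 2: 'y' vs 'o' !=
  Pos 3: 't' vs 'n' !=
  Pos 4: 'h' vs 't' !=
  Pos 5: 'i' vs 'i' =
  Pos 6: 'n' vs 'e' !=
  Pos 7: 'g' vs 'r' !=
Hamming distance = 7


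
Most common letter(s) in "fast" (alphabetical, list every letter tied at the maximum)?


Word: "fast"
Letter counts:
  'a': 1
  'f': 1
  's': 1
  't': 1
Maximum count = 1
Most frequent = 'a', 'f', 's', 't' (1 time each)


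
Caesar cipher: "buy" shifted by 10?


Word: "buy"
Shift: 10
Each letter → (letter + shift) mod 26:
  'b' (1) + 10 = 11 → 'l'
  'u' (20) + 10 = 4 → 'e'
  'y' (24) + 10 = 8 → 'i'
Result = "lei"


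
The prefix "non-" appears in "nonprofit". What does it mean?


Prefix: non-
Example: nonprofit = non- + profit
Meaning = not


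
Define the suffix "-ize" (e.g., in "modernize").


Suffix: -ize
Example: modernize (modern + -ize)
Meaning = to make


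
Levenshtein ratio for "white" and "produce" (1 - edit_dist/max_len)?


Word 1: "white" (length 5)
Word 2: "produce" (length 7)
One optimal edit sequence:
  1. insert 'p'  (+1)
  2. insert 'r'  (+1)
  3. substitute 'w' -> 'o'  (+1)
  4. substitute 'h' -> 'd'  (+1)
  5. substitute 'i' -> 'u'  (+1)
  6. substitute 't' -> 'c'  (+1)
  7. keep 'e'
Edit distance = 6
Max length = max(5, 7) = 7
Similarity = 1 - 6/7
= 0.1429


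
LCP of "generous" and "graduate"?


Word 1: "generous"
Word 2: "graduate"
Comparing from start:
  Pos 0: 'g' == 'g'
  Pos 1: 'e' != 'r' (stop)
LCP = "g" (length 1)


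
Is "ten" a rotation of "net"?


Word: "net", Candidate: "ten"
Method: check if candidate is substring of word+word
"netnet" contains "ten"? No
Is rotation = No


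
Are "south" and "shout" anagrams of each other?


Word 1: "south" → sorted: hostu
Word 2: "shout" → sorted: hostu
Same letters? hostu == hostu
Anagram = Yes


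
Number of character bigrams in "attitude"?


Word: "attitude" (length 8)
Number of 2-grams = length - 2 + 1 = 8 - 2 + 1
= 7


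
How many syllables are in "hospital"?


Word: "hospital"
Syllable breakdown: hos · pi · tal
Counting: 3 parts
= 3 syllables


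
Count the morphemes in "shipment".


Word: "shipment"
Morphemes: ship + -ment
Each morpheme carries meaning
= 2 morphemes


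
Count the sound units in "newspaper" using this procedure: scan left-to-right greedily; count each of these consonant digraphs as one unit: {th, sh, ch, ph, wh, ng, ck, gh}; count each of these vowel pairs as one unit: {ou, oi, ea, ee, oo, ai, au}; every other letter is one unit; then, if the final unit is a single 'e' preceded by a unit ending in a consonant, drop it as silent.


Word: "newspaper" (9 letters)
Left-to-right scan:
  (1) 'n' (letter)
  (2) 'e' (letter)
  (3) 'w' (letter)
  (4) 's' (letter)
  (5) 'p' (letter)
  (6) 'a' (letter)
  (7) 'p' (letter)
  (8) 'e' (letter)
  (9) 'r' (letter)
Units from scan: 9
Sound units = 9 units


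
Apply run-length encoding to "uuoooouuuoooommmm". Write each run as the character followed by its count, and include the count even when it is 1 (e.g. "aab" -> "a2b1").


String: "uuoooouuuoooommmm"
Scanning for consecutive runs:
  'u' x 2
  'o' x 4
  'u' x 3
  'o' x 4
  'm' x 4
RLE = "u2o4u3o4m4"


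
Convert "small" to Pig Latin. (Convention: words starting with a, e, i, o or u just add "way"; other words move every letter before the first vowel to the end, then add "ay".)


Word: "small"
Starts with consonant(s) → move to end, add 'ay'
Consonant cluster: "sm"
Pig Latin = "allsmay"


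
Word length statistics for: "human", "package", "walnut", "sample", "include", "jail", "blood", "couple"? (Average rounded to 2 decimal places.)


Lengths: "human"=5, "package"=7, "walnut"=6, "sample"=6, "include"=7, "jail"=4, "blood"=5, "couple"=6
Sum = 46, Count = 8
Average = 46/8 = 5.75
= avg=5.75, min=4, max=7


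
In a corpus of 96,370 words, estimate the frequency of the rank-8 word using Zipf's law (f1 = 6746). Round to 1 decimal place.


Zipf's law: f(r) = f(1) / r
f(1) = 6746
f(8) = 6746 / 8
= 843.3 occurrences


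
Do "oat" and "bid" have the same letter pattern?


Pattern of "oat": [0, 1, 2]
Pattern of "bid": [0, 1, 2]
Patterns match
Same pattern = Yes


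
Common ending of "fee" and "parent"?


Word 1: "fee"
Word 2: "parent"
Comparing from end:
  Pos -1: 'e' != 't' (stop)
LCS = "" (length 0)


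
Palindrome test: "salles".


Word: "salles"
Reversed: "sellas"
Forward == Backward? salles != sellas
Palindrome = No


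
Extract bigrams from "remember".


Word: "remember" (length 8)
Number of bigrams = 8 - 2 + 1 = 7
  Position 0: "re"
  Position 1: "em"
  Position 2: "me"
  Position 3: "em"
  Position 4: "mb"
  Position 5: "be"
  Position 6: "er"
Bigrams = "re", "em", "me", "em", "mb", "be", "er"


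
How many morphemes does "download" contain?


Word: "download"
Morphemes: down- / load
Each morpheme carries meaning
= 2 morphemes


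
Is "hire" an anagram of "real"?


Word 1: "real" → sorted: aelr
Word 2: "hire" → sorted: ehir
Same letters? aelr != ehir
Anagram = No


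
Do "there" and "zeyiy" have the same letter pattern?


Pattern of "there": [0, 1, 2, 3, 2]
Pattern of "zeyiy": [0, 1, 2, 3, 2]
Patterns match
Same pattern = Yes


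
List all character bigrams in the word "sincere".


Word: "sincere" (length 7)
Number of bigrams = 7 - 2 + 1 = 6
  Position 0: "si"
  Position 1: "in"
  Position 2: "nc"
  Position 3: "ce"
  Position 4: "er"
  Position 5: "re"
Bigrams = "si", "in", "nc", "ce", "er", "re"


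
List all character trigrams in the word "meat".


Word: "meat" (length 4)
Number of trigrams = 4 - 3 + 1 = 2
  Position 0: "mea"
  Position 1: "eat"
Trigrams = "mea", "eat"


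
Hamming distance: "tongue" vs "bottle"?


Comparing character by character (same length = 6):
  Pos 0: 't' vs 'b' !=
  Pos 1: 'o' vs 'o' =
  Pos 2: 'n' vs 't' !=
  Pos 3: 'g' vs 't' !=
  Pos 4: 'u' vs 'l' !=
  Pos 5: 'e' vs 'e' =
Hamming distance = 4


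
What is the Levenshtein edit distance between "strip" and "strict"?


Word 1: "strip" (length 5)
Word 2: "strict" (length 6)
One optimal edit sequence (insert/delete/substitute each cost 1):
  1. keep 's'
  2. keep 't'
  3. keep 'r'
  4. keep 'i'
  5. insert 'c'  (+1)
  6. substitute 'p' -> 't'  (+1)
Total edit operations: 2
Edit distance = 2


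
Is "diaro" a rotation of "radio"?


Word: "radio", Candidate: "diaro"
Method: check if candidate is substring of word+word
"radioradio" contains "diaro"? No
Is rotation = No


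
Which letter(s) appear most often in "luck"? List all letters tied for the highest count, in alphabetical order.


Word: "luck"
Letter counts:
  'c': 1
  'k': 1
  'l': 1
  'u': 1
Maximum count = 1
Most frequent = 'c', 'k', 'l', 'u' (1 time each)


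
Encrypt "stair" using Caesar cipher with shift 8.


Word: "stair"
Shift: 8
Each letter → (letter + shift) mod 26:
  's' (18) + 8 = 0 → 'a'
  't' (19) + 8 = 1 → 'b'
  'a' (0) + 8 = 8 → 'i'
  'i' (8) + 8 = 16 → 'q'
  'r' (17) + 8 = 25 → 'z'
Result = "abiqz"


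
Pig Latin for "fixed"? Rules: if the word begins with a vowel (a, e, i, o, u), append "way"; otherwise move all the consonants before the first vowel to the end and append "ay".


Word: "fixed"
Starts with consonant(s) → move to end, add 'ay'
Consonant cluster: "f"
Pig Latin = "ixedfay"


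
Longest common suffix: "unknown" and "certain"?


Word 1: "unknown"
Word 2: "certain"
Comparing from end:
  Pos -1: 'n' == 'n'
  Pos -2: 'w' != 'i' (stop)
LCS = "n" (length 1)


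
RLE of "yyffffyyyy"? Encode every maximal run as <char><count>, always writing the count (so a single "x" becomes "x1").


String: "yyffffyyyy"
Scanning for consecutive runs:
  'y' x 2
  'f' x 4
  'y' x 4
RLE = "y2f4y4"


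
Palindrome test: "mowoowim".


Word: "mowoowim"
Reversed: "miwoowom"
Forward == Backward? mowoowim != miwoowom
Palindrome = No


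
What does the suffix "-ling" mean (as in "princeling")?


Suffix: -ling
Example: princeling = prince + -ling
Meaning = small / young


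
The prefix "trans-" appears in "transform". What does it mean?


Prefix: trans-
Example: transform = trans- + form
Meaning = across


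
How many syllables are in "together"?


Word: "together"
Syllable breakdown: to · geth · er
Counting: 3 parts
= 3 syllables


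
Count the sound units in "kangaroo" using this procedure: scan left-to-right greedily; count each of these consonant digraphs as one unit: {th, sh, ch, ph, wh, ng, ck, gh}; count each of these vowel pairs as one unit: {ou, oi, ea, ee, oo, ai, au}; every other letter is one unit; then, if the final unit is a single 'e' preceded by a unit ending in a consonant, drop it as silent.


Word: "kangaroo" (8 letters)
Left-to-right scan:
  (1) 'k' (letter)
  (2) 'a' (letter)
  (3) 'ng' (digraph)
  (4) 'a' (letter)
  (5) 'r' (letter)
  (6) 'oo' (vowel-pair)
Units from scan: 6
Sound units = 6 units


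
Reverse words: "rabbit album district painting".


Original: "rabbit album district painting"
Words (1..n): rabbit | album | district | painting
Reversed (n..1): painting | district | album | rabbit
Result = "painting district album rabbit"


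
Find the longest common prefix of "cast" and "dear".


Word 1: "cast"
Word 2: "dear"
Comparing from start:
  Pos 0: 'c' != 'd' (stop)
LCP = "" (length 0)


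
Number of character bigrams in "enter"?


Word: "enter" (length 5)
Number of 2-grams = length - 2 + 1 = 5 - 2 + 1
= 4


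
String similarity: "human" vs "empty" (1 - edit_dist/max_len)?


Word 1: "human" (length 5)
Word 2: "empty" (length 5)
One optimal edit sequence:
  1. substitute 'h' -> 'e'  (+1)
  2. substitute 'u' -> 'm'  (+1)
  3. substitute 'm' -> 'p'  (+1)
  4. substitute 'a' -> 't'  (+1)
  5. substitute 'n' -> 'y'  (+1)
Edit distance = 5
Max length = max(5, 5) = 5
Similarity = 1 - 5/5
= 0.0000


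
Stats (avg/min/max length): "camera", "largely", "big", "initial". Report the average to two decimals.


Lengths: "camera"=6, "largely"=7, "big"=3, "initial"=7
Sum = 23, Count = 4
Average = 23/4 = 5.75
= avg=5.75, min=3, max=7


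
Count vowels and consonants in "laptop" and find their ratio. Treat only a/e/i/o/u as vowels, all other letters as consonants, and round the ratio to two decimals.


Word: "laptop"
Vowels (a,e,i,o,u): 2
Consonants: 4
Ratio = 2/4
= 0.50


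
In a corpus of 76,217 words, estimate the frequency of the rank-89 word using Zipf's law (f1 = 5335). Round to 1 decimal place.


Zipf's law: f(r) = f(1) / r
f(1) = 5335
f(89) = 5335 / 89
= 59.9 occurrences


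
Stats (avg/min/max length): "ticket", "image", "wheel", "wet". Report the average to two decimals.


Lengths: "ticket"=6, "image"=5, "wheel"=5, "wet"=3
Sum = 19, Count = 4
Average = 19/4 = 4.75
= avg=4.75, min=3, max=6


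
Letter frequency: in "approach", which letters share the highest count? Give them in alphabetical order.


Word: "approach"
Letter counts:
  'a': 2
  'c': 1
  'h': 1
  'o': 1
  'p': 2
  'r': 1
Maximum count = 2
Most frequent = 'a', 'p' (2 times each)


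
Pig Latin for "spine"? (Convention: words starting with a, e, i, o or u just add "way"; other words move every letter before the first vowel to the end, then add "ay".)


Word: "spine"
Starts with consonant(s) → move to end, add 'ay'
Consonant cluster: "sp"
Pig Latin = "inespay"


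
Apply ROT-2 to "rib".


Word: "rib"
Shift: 2
Each letter → (letter + shift) mod 26:
  'r' (17) + 2 = 19 → 't'
  'i' (8) + 2 = 10 → 'k'
  'b' (1) + 2 = 3 → 'd'
Result = "tkd"


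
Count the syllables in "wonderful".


Word: "wonderful"
Syllable breakdown: won-der-ful
Counting: 3 parts
= 3 syllables


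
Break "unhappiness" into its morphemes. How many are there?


Word: "unhappiness"
Morphemes: un- / happi / -ness
Each morpheme carries meaning
= 3 morphemes


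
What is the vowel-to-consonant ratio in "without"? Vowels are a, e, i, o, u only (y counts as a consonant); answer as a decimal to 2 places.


Word: "without"
Vowels (a,e,i,o,u): 3
Consonants: 4
Ratio = 3/4
= 0.75


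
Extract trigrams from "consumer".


Word: "consumer" (length 8)
Number of trigrams = 8 - 3 + 1 = 6
  Position 0: "con"
  Position 1: "ons"
  Position 2: "nsu"
  Position 3: "sum"
  Position 4: "ume"
  Position 5: "mer"
Trigrams = "con", "ons", "nsu", "sum", "ume", "mer"


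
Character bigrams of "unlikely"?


Word: "unlikely" (length 8)
Number of bigrams = 8 - 2 + 1 = 7
  Position 0: "un"
  Position 1: "nl"
  Position 2: "li"
  Position 3: "ik"
  Position 4: "ke"
  Position 5: "el"
  Position 6: "ly"
Bigrams = "un", "nl", "li", "ik", "ke", "el", "ly"


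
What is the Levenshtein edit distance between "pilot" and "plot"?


Word 1: "pilot" (length 5)
Word 2: "plot" (length 4)
One optimal edit sequence (insert/delete/substitute each cost 1):
  1. keep 'p'
  2. delete 'i'  (+1)
  3. keep 'l'
  4. keep 'o'
  5. keep 't'
Total edit operations: 1
Edit distance = 1


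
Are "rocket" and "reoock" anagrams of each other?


Word 1: "rocket" → sorted: cekort
Word 2: "reoock" → sorted: cekoor
Same letters? cekort != cekoor
Anagram = No


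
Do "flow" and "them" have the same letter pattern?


Pattern of "flow": [0, 1, 2, 3]
Pattern of "them": [0, 1, 2, 3]
Patterns match
Same pattern = Yes


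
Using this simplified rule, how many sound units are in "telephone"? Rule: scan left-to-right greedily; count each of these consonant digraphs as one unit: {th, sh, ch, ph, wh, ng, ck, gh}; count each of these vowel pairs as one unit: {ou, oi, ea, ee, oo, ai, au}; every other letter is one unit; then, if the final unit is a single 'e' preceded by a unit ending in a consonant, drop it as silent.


Word: "telephone" (9 letters)
Left-to-right scan:
  [1] 't' (letter)
  [2] 'e' (letter)
  [3] 'l' (letter)
  [4] 'e' (letter)
  [5] 'ph' (digraph)
  [6] 'o' (letter)
  [7] 'n' (letter)
  [8] 'e' (letter)
Units from scan: 8
Final unit is 'e' after a consonant -> drop as silent (-1)
Sound units = 7 units


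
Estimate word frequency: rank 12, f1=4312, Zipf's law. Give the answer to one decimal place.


Zipf's law: f(r) = f(1) / r
f(1) = 4312
f(12) = 4312 / 12
= 359.3 occurrences


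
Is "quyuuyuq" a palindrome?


Word: "quyuuyuq"
Reversed: "quyuuyuq"
Forward == Backward? quyuuyuq == quyuuyuq
Palindrome = Yes


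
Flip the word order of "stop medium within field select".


Original: "stop medium within field select"
Words (1..n): stop | medium | within | field | select
Reversed (n..1): select | field | within | medium | stop
Result = "select field within medium stop"


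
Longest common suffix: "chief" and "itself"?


Word 1: "chief"
Word 2: "itself"
Comparing from end:
  Pos -1: 'f' == 'f'
  Pos -2: 'e' != 'l' (stop)
LCS = "f" (length 1)


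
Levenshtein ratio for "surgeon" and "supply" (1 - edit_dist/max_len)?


Word 1: "surgeon" (length 7)
Word 2: "supply" (length 6)
One optimal edit sequence:
  1. keep 's'
  2. keep 'u'
  3. delete 'r'  (+1)
  4. substitute 'g' -> 'p'  (+1)
  5. substitute 'e' -> 'p'  (+1)
  6. substitute 'o' -> 'l'  (+1)
  7. substitute 'n' -> 'y'  (+1)
Edit distance = 5
Max length = max(7, 6) = 7
Similarity = 1 - 5/7
= 0.2857


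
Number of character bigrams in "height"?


Word: "height" (length 6)
Number of 2-grams = length - 2 + 1 = 6 - 2 + 1
= 5


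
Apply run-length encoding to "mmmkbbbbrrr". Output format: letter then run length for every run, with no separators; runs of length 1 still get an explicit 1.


String: "mmmkbbbbrrr"
Scanning for consecutive runs:
  'm' x 3
  'k' x 1
  'b' x 4
  'r' x 3
RLE = "m3k1b4r3"


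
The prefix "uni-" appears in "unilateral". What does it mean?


Prefix: uni-
Example: unilateral (uni- + lateral)
Meaning = one


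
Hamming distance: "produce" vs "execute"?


Comparing character by character (same length = 7):
  Pos 0: 'p' vs 'e' !=
  Pos 1: 'r' vs 'x' !=
  Pos 2: 'o' vs 'e' !=
  Pos 3: 'd' vs 'c' !=
  Pos 4: 'u' vs 'u' =
  Pos 5: 'c' vs 't' !=
  Pos 6: 'e' vs 'e' =
Hamming distance = 5


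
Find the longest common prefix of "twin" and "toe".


Word 1: "twin"
Word 2: "toe"
Comparing from start:
  Pos 0: 't' == 't'
  Pos 1: 'w' != 'o' (stop)
LCP = "t" (length 1)


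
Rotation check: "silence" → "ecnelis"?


Word: "silence", Candidate: "ecnelis"
Method: check if candidate is substring of word+word
"silencesilence" contains "ecnelis"? No
Is rotation = No


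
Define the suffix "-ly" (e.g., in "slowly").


Suffix: -ly
As in: slowly -> slow + -ly
Meaning = in a manner


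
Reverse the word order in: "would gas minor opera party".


Original: "would gas minor opera party"
Words (1..n): would | gas | minor | opera | party
Reversed (n..1): party | opera | minor | gas | would
Result = "party opera minor gas would"


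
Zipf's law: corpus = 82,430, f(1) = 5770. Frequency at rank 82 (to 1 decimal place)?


Zipf's law: f(r) = f(1) / r
f(1) = 5770
f(82) = 5770 / 82
= 70.4 occurrences


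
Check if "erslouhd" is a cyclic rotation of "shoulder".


Word: "shoulder", Candidate: "erslouhd"
Method: check if candidate is substring of word+word
"shouldershoulder" contains "erslouhd"? No
Is rotation = No


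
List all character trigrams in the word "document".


Word: "document" (length 8)
Number of trigrams = 8 - 3 + 1 = 6
  Position 0: "doc"
  Position 1: "ocu"
  Position 2: "cum"
  Position 3: "ume"
  Position 4: "men"
  Position 5: "ent"
Trigrams = "doc", "ocu", "cum", "ume", "men", "ent"


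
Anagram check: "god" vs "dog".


Word 1: "god" → sorted: dgo
Word 2: "dog" → sorted: dgo
Same letters? dgo == dgo
Anagram = Yes


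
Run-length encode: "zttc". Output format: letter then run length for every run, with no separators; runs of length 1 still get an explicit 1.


String: "zttc"
Scanning for consecutive runs:
  'z' x 1
  't' x 2
  'c' x 1
RLE = "z1t2c1"


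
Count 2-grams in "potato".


Word: "potato" (length 6)
Number of 2-grams = length - 2 + 1 = 6 - 2 + 1
= 5


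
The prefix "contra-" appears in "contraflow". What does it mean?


Prefix: contra-
Example: contraflow (contra- + flow)
Meaning = against


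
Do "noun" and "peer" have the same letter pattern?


Pattern of "noun": [0, 1, 2, 0]
Pattern of "peer": [0, 1, 1, 2]
Patterns do not match
Same pattern = No


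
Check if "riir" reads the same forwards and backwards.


Word: "riir"
Reversed: "riir"
Forward == Backward? riir == riir
Palindrome = Yes


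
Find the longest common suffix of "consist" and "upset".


Word 1: "consist"
Word 2: "upset"
Comparing from end:
  Pos -1: 't' == 't'
  Pos -2: 's' != 'e' (stop)
LCS = "t" (length 1)


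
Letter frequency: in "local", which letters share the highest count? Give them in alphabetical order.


Word: "local"
Letter counts:
  'a': 1
  'c': 1
  'l': 2
  'o': 1
Maximum count = 2
Most frequent = 'l' (2 times each)


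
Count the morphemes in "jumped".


Word: "jumped"
Morphemes: jump / -ed
Each morpheme carries meaning
= 2 morphemes


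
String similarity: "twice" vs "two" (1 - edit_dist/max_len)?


Word 1: "twice" (length 5)
Word 2: "two" (length 3)
One optimal edit sequence:
  1. keep 't'
  2. keep 'w'
  3. delete 'i'  (+1)
  4. delete 'c'  (+1)
  5. substitute 'e' -> 'o'  (+1)
Edit distance = 3
Max length = max(5, 3) = 5
Similarity = 1 - 3/5
= 0.4000


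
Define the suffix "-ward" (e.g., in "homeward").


Suffix: -ward
As in: homeward -> home + -ward
Meaning = in the direction of


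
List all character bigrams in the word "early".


Word: "early" (length 5)
Number of bigrams = 5 - 2 + 1 = 4
  Position 0: "ea"
  Position 1: "ar"
  Position 2: "rl"
  Position 3: "ly"
Bigrams = "ea", "ar", "rl", "ly"


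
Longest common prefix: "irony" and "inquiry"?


Word 1: "irony"
Word 2: "inquiry"
Comparing from start:
  Pos 0: 'i' == 'i'
  Pos 1: 'r' != 'n' (stop)
LCP = "i" (length 1)


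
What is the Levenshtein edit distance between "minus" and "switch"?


Word 1: "minus" (length 5)
Word 2: "switch" (length 6)
One optimal edit sequence (insert/delete/substitute each cost 1):
  1. insert 's'  (+1)
  2. substitute 'm' -> 'w'  (+1)
  3. keep 'i'
  4. substitute 'n' -> 't'  (+1)
  5. substitute 'u' -> 'c'  (+1)
  6. substitute 's' -> 'h'  (+1)
Total edit operations: 5
Edit distance = 5


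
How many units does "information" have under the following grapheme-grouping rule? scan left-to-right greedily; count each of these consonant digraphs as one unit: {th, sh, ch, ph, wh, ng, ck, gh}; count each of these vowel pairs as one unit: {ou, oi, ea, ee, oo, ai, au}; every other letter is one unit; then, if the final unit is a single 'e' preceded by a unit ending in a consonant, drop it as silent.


Word: "information" (11 letters)
Left-to-right scan:
  [1] 'i' (letter)
  [2] 'n' (letter)
  [3] 'f' (letter)
  [4] 'o' (letter)
  [5] 'r' (letter)
  [6] 'm' (letter)
  [7] 'a' (letter)
  [8] 't' (letter)
  [9] 'i' (letter)
  [10] 'o' (letter)
  [11] 'n' (letter)
Units from scan: 11
Sound units = 11 units


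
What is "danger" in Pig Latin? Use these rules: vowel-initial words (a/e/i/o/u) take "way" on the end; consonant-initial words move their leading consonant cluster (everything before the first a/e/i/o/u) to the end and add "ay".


Word: "danger"
Starts with consonant(s) → move to end, add 'ay'
Consonant cluster: "d"
Pig Latin = "angerday"
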